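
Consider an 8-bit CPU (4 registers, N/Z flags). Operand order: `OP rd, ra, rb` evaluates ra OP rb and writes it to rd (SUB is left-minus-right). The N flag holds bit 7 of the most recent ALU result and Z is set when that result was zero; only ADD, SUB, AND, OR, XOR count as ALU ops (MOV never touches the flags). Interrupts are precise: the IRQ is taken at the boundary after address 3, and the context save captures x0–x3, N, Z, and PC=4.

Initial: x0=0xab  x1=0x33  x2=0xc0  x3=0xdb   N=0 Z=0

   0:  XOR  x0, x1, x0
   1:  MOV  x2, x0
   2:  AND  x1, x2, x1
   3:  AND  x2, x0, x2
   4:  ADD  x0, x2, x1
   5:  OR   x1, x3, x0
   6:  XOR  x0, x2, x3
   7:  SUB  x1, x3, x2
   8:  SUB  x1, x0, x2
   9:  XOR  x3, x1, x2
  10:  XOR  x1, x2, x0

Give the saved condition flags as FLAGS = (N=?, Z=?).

after  0: x0=0x98 x1=0x33 x2=0xc0 x3=0xdb  N=1 Z=0
after  1: x0=0x98 x1=0x33 x2=0x98 x3=0xdb  N=1 Z=0
after  2: x0=0x98 x1=0x10 x2=0x98 x3=0xdb  N=0 Z=0
after  3: x0=0x98 x1=0x10 x2=0x98 x3=0xdb  N=1 Z=0
-- IRQ taken; context saved, return-PC = 4 --

FLAGS = (N=1, Z=0)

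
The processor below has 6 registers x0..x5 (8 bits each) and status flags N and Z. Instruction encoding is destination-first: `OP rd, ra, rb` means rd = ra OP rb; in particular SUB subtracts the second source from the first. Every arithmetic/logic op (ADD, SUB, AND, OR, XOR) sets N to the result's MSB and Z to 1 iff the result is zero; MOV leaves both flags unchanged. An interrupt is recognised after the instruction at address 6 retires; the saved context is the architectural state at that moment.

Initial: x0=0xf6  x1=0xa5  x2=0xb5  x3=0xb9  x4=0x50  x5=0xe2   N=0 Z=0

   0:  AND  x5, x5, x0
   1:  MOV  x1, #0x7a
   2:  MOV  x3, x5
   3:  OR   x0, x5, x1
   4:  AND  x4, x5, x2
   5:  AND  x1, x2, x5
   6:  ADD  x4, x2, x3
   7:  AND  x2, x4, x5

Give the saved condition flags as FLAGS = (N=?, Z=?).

after  0: x0=0xf6 x1=0xa5 x2=0xb5 x3=0xb9 x4=0x50 x5=0xe2  N=1 Z=0
after  1: x0=0xf6 x1=0x7a x2=0xb5 x3=0xb9 x4=0x50 x5=0xe2  N=1 Z=0
after  2: x0=0xf6 x1=0x7a x2=0xb5 x3=0xe2 x4=0x50 x5=0xe2  N=1 Z=0
after  3: x0=0xfa x1=0x7a x2=0xb5 x3=0xe2 x4=0x50 x5=0xe2  N=1 Z=0
after  4: x0=0xfa x1=0x7a x2=0xb5 x3=0xe2 x4=0xa0 x5=0xe2  N=1 Z=0
after  5: x0=0xfa x1=0xa0 x2=0xb5 x3=0xe2 x4=0xa0 x5=0xe2  N=1 Z=0
after  6: x0=0xfa x1=0xa0 x2=0xb5 x3=0xe2 x4=0x97 x5=0xe2  N=1 Z=0
-- IRQ taken; context saved, return-PC = 7 --

FLAGS = (N=1, Z=0)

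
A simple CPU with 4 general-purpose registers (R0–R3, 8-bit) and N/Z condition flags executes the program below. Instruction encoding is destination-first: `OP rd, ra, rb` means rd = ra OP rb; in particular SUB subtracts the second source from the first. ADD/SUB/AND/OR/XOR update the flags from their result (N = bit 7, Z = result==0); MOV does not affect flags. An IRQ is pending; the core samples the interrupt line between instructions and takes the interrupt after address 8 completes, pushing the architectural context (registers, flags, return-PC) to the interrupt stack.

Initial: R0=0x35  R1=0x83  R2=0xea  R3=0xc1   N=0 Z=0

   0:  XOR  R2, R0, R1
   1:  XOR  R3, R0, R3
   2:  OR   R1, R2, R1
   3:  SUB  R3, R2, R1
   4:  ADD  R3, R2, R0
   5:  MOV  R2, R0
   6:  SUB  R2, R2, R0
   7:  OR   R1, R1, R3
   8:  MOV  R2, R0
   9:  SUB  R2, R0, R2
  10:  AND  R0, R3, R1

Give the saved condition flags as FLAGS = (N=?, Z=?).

FLAGS = (N=1, Z=0)

after  0: R0=0x35 R1=0x83 R2=0xb6 R3=0xc1  N=1 Z=0
after  1: R0=0x35 R1=0x83 R2=0xb6 R3=0xf4  N=1 Z=0
after  2: R0=0x35 R1=0xb7 R2=0xb6 R3=0xf4  N=1 Z=0
after  3: R0=0x35 R1=0xb7 R2=0xb6 R3=0xff  N=1 Z=0
after  4: R0=0x35 R1=0xb7 R2=0xb6 R3=0xeb  N=1 Z=0
after  5: R0=0x35 R1=0xb7 R2=0x35 R3=0xeb  N=1 Z=0
after  6: R0=0x35 R1=0xb7 R2=0x00 R3=0xeb  N=0 Z=1
after  7: R0=0x35 R1=0xff R2=0x00 R3=0xeb  N=1 Z=0
after  8: R0=0x35 R1=0xff R2=0x35 R3=0xeb  N=1 Z=0
-- IRQ taken; context saved, return-PC = 9 --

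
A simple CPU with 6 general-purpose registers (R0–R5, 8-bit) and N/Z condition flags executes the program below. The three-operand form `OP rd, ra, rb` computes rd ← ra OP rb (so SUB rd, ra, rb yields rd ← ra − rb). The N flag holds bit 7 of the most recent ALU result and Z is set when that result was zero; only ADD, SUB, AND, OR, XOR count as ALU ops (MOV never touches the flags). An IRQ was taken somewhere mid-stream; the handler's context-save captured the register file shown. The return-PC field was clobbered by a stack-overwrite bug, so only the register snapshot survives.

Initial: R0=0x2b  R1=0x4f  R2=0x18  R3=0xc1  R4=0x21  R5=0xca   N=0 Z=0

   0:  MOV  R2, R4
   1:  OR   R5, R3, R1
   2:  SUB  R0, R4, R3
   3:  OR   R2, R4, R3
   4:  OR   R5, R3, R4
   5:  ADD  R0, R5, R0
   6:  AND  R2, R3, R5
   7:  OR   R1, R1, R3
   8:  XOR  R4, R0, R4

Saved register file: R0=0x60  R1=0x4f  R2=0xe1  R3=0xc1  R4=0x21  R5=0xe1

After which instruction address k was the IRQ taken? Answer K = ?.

K = 4

after  0: R0=0x2b R1=0x4f R2=0x21 R3=0xc1 R4=0x21 R5=0xca  N=0 Z=0
after  1: R0=0x2b R1=0x4f R2=0x21 R3=0xc1 R4=0x21 R5=0xcf  N=1 Z=0
after  2: R0=0x60 R1=0x4f R2=0x21 R3=0xc1 R4=0x21 R5=0xcf  N=0 Z=0
after  3: R0=0x60 R1=0x4f R2=0xe1 R3=0xc1 R4=0x21 R5=0xcf  N=1 Z=0
after  4: R0=0x60 R1=0x4f R2=0xe1 R3=0xc1 R4=0x21 R5=0xe1  N=1 Z=0
-- IRQ taken; context saved, return-PC = 5 --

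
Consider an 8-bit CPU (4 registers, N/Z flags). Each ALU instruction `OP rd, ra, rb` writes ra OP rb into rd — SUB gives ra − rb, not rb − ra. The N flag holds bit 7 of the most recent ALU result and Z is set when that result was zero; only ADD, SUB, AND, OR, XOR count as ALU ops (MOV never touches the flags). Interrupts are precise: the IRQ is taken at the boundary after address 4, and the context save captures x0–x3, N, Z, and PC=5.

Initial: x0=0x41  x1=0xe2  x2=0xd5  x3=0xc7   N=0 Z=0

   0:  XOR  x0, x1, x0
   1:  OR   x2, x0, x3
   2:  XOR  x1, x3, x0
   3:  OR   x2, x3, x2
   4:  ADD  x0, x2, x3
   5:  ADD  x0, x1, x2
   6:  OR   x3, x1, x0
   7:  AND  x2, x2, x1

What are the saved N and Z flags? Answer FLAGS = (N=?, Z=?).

FLAGS = (N=1, Z=0)

after  0: x0=0xa3 x1=0xe2 x2=0xd5 x3=0xc7  N=1 Z=0
after  1: x0=0xa3 x1=0xe2 x2=0xe7 x3=0xc7  N=1 Z=0
after  2: x0=0xa3 x1=0x64 x2=0xe7 x3=0xc7  N=0 Z=0
after  3: x0=0xa3 x1=0x64 x2=0xe7 x3=0xc7  N=1 Z=0
after  4: x0=0xae x1=0x64 x2=0xe7 x3=0xc7  N=1 Z=0
-- IRQ taken; context saved, return-PC = 5 --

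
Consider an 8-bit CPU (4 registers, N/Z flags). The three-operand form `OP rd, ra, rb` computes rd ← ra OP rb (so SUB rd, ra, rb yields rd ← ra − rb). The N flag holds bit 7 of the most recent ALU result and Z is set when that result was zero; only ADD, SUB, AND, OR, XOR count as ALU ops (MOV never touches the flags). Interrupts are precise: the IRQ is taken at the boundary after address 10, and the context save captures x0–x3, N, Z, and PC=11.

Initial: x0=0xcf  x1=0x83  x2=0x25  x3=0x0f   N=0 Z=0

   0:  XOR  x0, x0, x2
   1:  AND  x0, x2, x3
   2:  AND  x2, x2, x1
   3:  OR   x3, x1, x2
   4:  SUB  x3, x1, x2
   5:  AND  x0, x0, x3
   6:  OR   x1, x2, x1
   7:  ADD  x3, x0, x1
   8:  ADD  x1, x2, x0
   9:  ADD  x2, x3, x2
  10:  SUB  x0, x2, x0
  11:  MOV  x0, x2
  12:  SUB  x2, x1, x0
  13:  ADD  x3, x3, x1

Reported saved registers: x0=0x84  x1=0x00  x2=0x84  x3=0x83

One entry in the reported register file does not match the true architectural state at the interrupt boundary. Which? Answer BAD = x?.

BAD = x1

after  0: x0=0xea x1=0x83 x2=0x25 x3=0x0f  N=1 Z=0
after  1: x0=0x05 x1=0x83 x2=0x25 x3=0x0f  N=0 Z=0
after  2: x0=0x05 x1=0x83 x2=0x01 x3=0x0f  N=0 Z=0
after  3: x0=0x05 x1=0x83 x2=0x01 x3=0x83  N=1 Z=0
after  4: x0=0x05 x1=0x83 x2=0x01 x3=0x82  N=1 Z=0
after  5: x0=0x00 x1=0x83 x2=0x01 x3=0x82  N=0 Z=1
after  6: x0=0x00 x1=0x83 x2=0x01 x3=0x82  N=1 Z=0
after  7: x0=0x00 x1=0x83 x2=0x01 x3=0x83  N=1 Z=0
after  8: x0=0x00 x1=0x01 x2=0x01 x3=0x83  N=0 Z=0
after  9: x0=0x00 x1=0x01 x2=0x84 x3=0x83  N=1 Z=0
after 10: x0=0x84 x1=0x01 x2=0x84 x3=0x83  N=1 Z=0
-- IRQ taken; context saved, return-PC = 11 --
mismatch: x1: reported 0x00 vs actual 0x01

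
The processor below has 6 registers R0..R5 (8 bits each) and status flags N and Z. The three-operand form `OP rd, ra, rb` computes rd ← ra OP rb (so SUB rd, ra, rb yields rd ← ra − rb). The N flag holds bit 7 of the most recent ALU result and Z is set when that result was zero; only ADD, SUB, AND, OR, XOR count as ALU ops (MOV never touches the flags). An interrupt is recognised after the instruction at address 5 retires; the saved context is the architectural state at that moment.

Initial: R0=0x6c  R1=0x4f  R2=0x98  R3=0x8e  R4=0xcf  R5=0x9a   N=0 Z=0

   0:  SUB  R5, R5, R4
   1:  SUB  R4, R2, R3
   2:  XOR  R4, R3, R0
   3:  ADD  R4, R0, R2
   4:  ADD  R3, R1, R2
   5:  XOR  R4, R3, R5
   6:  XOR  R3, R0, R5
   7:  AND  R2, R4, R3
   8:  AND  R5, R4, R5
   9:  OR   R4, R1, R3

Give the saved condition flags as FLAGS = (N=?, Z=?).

FLAGS = (N=0, Z=0)

after  0: R0=0x6c R1=0x4f R2=0x98 R3=0x8e R4=0xcf R5=0xcb  N=1 Z=0
after  1: R0=0x6c R1=0x4f R2=0x98 R3=0x8e R4=0x0a R5=0xcb  N=0 Z=0
after  2: R0=0x6c R1=0x4f R2=0x98 R3=0x8e R4=0xe2 R5=0xcb  N=1 Z=0
after  3: R0=0x6c R1=0x4f R2=0x98 R3=0x8e R4=0x04 R5=0xcb  N=0 Z=0
after  4: R0=0x6c R1=0x4f R2=0x98 R3=0xe7 R4=0x04 R5=0xcb  N=1 Z=0
after  5: R0=0x6c R1=0x4f R2=0x98 R3=0xe7 R4=0x2c R5=0xcb  N=0 Z=0
-- IRQ taken; context saved, return-PC = 6 --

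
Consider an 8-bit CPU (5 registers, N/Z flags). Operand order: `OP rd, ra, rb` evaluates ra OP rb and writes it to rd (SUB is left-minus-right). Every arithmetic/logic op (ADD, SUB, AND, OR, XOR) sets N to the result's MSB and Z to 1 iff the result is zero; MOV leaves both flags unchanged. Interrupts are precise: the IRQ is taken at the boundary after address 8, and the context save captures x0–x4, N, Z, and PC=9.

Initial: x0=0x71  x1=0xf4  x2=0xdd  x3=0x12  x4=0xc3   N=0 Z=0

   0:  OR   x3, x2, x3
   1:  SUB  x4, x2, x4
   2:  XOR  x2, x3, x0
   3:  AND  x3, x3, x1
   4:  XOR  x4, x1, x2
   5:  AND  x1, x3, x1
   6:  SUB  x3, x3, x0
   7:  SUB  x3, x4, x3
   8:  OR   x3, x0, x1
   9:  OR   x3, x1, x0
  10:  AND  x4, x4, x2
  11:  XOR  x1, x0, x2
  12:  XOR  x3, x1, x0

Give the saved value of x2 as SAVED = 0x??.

SAVED = 0xae

after  0: x0=0x71 x1=0xf4 x2=0xdd x3=0xdf x4=0xc3  N=1 Z=0
after  1: x0=0x71 x1=0xf4 x2=0xdd x3=0xdf x4=0x1a  N=0 Z=0
after  2: x0=0x71 x1=0xf4 x2=0xae x3=0xdf x4=0x1a  N=1 Z=0
after  3: x0=0x71 x1=0xf4 x2=0xae x3=0xd4 x4=0x1a  N=1 Z=0
after  4: x0=0x71 x1=0xf4 x2=0xae x3=0xd4 x4=0x5a  N=0 Z=0
after  5: x0=0x71 x1=0xd4 x2=0xae x3=0xd4 x4=0x5a  N=1 Z=0
after  6: x0=0x71 x1=0xd4 x2=0xae x3=0x63 x4=0x5a  N=0 Z=0
after  7: x0=0x71 x1=0xd4 x2=0xae x3=0xf7 x4=0x5a  N=1 Z=0
after  8: x0=0x71 x1=0xd4 x2=0xae x3=0xf5 x4=0x5a  N=1 Z=0
-- IRQ taken; context saved, return-PC = 9 --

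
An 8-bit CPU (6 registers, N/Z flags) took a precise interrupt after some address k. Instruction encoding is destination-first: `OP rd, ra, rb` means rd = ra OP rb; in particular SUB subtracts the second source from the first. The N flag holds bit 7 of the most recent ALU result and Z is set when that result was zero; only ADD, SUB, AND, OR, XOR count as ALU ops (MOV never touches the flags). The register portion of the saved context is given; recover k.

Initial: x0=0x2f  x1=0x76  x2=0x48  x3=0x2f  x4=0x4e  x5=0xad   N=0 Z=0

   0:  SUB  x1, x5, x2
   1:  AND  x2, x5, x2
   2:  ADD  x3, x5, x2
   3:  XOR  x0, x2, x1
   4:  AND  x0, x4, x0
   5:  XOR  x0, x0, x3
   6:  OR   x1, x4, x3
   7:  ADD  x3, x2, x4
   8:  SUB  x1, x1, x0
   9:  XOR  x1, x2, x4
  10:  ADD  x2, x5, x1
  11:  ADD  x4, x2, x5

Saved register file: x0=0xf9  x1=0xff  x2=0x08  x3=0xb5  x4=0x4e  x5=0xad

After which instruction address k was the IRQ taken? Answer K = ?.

K = 6

after  0: x0=0x2f x1=0x65 x2=0x48 x3=0x2f x4=0x4e x5=0xad  N=0 Z=0
after  1: x0=0x2f x1=0x65 x2=0x08 x3=0x2f x4=0x4e x5=0xad  N=0 Z=0
after  2: x0=0x2f x1=0x65 x2=0x08 x3=0xb5 x4=0x4e x5=0xad  N=1 Z=0
after  3: x0=0x6d x1=0x65 x2=0x08 x3=0xb5 x4=0x4e x5=0xad  N=0 Z=0
after  4: x0=0x4c x1=0x65 x2=0x08 x3=0xb5 x4=0x4e x5=0xad  N=0 Z=0
after  5: x0=0xf9 x1=0x65 x2=0x08 x3=0xb5 x4=0x4e x5=0xad  N=1 Z=0
after  6: x0=0xf9 x1=0xff x2=0x08 x3=0xb5 x4=0x4e x5=0xad  N=1 Z=0
-- IRQ taken; context saved, return-PC = 7 --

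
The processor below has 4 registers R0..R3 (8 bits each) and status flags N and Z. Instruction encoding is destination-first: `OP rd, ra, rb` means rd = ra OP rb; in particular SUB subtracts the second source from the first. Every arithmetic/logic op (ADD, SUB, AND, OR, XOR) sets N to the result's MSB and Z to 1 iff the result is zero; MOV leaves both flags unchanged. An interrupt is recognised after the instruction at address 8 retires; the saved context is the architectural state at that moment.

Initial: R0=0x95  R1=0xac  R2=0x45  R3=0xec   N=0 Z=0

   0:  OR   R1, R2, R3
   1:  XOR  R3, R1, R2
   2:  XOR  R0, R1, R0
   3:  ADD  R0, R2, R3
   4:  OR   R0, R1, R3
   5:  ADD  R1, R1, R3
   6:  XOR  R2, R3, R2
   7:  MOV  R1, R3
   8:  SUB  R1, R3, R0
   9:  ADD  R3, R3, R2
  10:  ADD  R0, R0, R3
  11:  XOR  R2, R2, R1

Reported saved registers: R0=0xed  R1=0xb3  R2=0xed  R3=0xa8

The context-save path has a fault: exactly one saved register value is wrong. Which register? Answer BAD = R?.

after  0: R0=0x95 R1=0xed R2=0x45 R3=0xec  N=1 Z=0
after  1: R0=0x95 R1=0xed R2=0x45 R3=0xa8  N=1 Z=0
after  2: R0=0x78 R1=0xed R2=0x45 R3=0xa8  N=0 Z=0
after  3: R0=0xed R1=0xed R2=0x45 R3=0xa8  N=1 Z=0
after  4: R0=0xed R1=0xed R2=0x45 R3=0xa8  N=1 Z=0
after  5: R0=0xed R1=0x95 R2=0x45 R3=0xa8  N=1 Z=0
after  6: R0=0xed R1=0x95 R2=0xed R3=0xa8  N=1 Z=0
after  7: R0=0xed R1=0xa8 R2=0xed R3=0xa8  N=1 Z=0
after  8: R0=0xed R1=0xbb R2=0xed R3=0xa8  N=1 Z=0
-- IRQ taken; context saved, return-PC = 9 --
mismatch: R1: reported 0xb3 vs actual 0xbb

BAD = R1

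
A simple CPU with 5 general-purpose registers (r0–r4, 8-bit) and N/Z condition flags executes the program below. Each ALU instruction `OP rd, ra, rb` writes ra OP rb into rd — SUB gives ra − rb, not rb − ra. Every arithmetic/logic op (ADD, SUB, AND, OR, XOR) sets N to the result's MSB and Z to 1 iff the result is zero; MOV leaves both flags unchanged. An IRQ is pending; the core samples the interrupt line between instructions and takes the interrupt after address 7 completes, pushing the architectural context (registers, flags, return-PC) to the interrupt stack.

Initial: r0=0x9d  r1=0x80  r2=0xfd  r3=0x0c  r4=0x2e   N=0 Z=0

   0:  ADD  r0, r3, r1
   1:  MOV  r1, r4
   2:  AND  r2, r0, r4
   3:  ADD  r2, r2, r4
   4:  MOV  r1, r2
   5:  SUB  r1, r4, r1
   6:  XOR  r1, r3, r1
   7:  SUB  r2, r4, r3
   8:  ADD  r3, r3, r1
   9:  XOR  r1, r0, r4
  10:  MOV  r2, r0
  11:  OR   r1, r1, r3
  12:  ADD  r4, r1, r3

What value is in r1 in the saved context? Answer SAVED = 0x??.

after  0: r0=0x8c r1=0x80 r2=0xfd r3=0x0c r4=0x2e  N=1 Z=0
after  1: r0=0x8c r1=0x2e r2=0xfd r3=0x0c r4=0x2e  N=1 Z=0
after  2: r0=0x8c r1=0x2e r2=0x0c r3=0x0c r4=0x2e  N=0 Z=0
after  3: r0=0x8c r1=0x2e r2=0x3a r3=0x0c r4=0x2e  N=0 Z=0
after  4: r0=0x8c r1=0x3a r2=0x3a r3=0x0c r4=0x2e  N=0 Z=0
after  5: r0=0x8c r1=0xf4 r2=0x3a r3=0x0c r4=0x2e  N=1 Z=0
after  6: r0=0x8c r1=0xf8 r2=0x3a r3=0x0c r4=0x2e  N=1 Z=0
after  7: r0=0x8c r1=0xf8 r2=0x22 r3=0x0c r4=0x2e  N=0 Z=0
-- IRQ taken; context saved, return-PC = 8 --

SAVED = 0xf8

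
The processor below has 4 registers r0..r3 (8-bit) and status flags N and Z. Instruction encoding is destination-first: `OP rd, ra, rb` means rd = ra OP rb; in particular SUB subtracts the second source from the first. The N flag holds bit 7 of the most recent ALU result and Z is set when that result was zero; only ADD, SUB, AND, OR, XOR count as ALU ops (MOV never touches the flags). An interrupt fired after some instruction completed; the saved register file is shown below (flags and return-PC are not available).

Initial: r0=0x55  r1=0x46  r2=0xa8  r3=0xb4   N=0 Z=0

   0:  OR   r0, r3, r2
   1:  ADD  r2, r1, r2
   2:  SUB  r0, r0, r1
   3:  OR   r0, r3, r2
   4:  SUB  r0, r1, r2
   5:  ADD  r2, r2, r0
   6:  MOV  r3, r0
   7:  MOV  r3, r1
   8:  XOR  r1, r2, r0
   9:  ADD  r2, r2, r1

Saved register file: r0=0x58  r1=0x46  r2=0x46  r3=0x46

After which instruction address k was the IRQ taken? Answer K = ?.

K = 7

after  0: r0=0xbc r1=0x46 r2=0xa8 r3=0xb4  N=1 Z=0
after  1: r0=0xbc r1=0x46 r2=0xee r3=0xb4  N=1 Z=0
after  2: r0=0x76 r1=0x46 r2=0xee r3=0xb4  N=0 Z=0
after  3: r0=0xfe r1=0x46 r2=0xee r3=0xb4  N=1 Z=0
after  4: r0=0x58 r1=0x46 r2=0xee r3=0xb4  N=0 Z=0
after  5: r0=0x58 r1=0x46 r2=0x46 r3=0xb4  N=0 Z=0
after  6: r0=0x58 r1=0x46 r2=0x46 r3=0x58  N=0 Z=0
after  7: r0=0x58 r1=0x46 r2=0x46 r3=0x46  N=0 Z=0
-- IRQ taken; context saved, return-PC = 8 --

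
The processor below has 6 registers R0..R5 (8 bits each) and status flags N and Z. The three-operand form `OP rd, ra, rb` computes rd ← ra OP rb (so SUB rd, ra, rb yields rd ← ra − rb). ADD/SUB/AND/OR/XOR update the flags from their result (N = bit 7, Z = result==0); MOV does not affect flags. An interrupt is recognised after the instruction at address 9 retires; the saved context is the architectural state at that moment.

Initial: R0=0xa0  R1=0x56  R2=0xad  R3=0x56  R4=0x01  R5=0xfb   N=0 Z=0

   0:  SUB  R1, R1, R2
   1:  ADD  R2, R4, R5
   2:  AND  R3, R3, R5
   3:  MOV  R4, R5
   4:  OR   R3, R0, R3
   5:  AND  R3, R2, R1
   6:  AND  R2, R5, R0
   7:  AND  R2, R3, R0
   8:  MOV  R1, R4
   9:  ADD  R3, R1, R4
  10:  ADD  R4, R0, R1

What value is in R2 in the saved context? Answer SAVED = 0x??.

after  0: R0=0xa0 R1=0xa9 R2=0xad R3=0x56 R4=0x01 R5=0xfb  N=1 Z=0
after  1: R0=0xa0 R1=0xa9 R2=0xfc R3=0x56 R4=0x01 R5=0xfb  N=1 Z=0
after  2: R0=0xa0 R1=0xa9 R2=0xfc R3=0x52 R4=0x01 R5=0xfb  N=0 Z=0
after  3: R0=0xa0 R1=0xa9 R2=0xfc R3=0x52 R4=0xfb R5=0xfb  N=0 Z=0
after  4: R0=0xa0 R1=0xa9 R2=0xfc R3=0xf2 R4=0xfb R5=0xfb  N=1 Z=0
after  5: R0=0xa0 R1=0xa9 R2=0xfc R3=0xa8 R4=0xfb R5=0xfb  N=1 Z=0
after  6: R0=0xa0 R1=0xa9 R2=0xa0 R3=0xa8 R4=0xfb R5=0xfb  N=1 Z=0
after  7: R0=0xa0 R1=0xa9 R2=0xa0 R3=0xa8 R4=0xfb R5=0xfb  N=1 Z=0
after  8: R0=0xa0 R1=0xfb R2=0xa0 R3=0xa8 R4=0xfb R5=0xfb  N=1 Z=0
after  9: R0=0xa0 R1=0xfb R2=0xa0 R3=0xf6 R4=0xfb R5=0xfb  N=1 Z=0
-- IRQ taken; context saved, return-PC = 10 --

SAVED = 0xa0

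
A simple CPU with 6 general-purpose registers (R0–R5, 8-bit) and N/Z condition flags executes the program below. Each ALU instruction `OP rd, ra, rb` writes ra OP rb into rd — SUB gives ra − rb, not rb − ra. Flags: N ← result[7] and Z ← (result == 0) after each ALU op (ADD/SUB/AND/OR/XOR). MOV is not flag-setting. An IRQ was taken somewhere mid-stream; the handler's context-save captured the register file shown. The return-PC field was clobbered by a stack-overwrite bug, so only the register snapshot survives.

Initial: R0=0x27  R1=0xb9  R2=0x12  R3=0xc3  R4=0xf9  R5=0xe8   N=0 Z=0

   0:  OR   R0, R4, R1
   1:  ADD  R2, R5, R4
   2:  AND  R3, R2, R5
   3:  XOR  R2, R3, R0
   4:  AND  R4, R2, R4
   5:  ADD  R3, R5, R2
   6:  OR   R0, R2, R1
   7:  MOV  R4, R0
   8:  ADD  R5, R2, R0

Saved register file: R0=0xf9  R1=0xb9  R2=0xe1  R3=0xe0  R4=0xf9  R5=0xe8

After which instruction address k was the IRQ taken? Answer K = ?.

K = 2

after  0: R0=0xf9 R1=0xb9 R2=0x12 R3=0xc3 R4=0xf9 R5=0xe8  N=1 Z=0
after  1: R0=0xf9 R1=0xb9 R2=0xe1 R3=0xc3 R4=0xf9 R5=0xe8  N=1 Z=0
after  2: R0=0xf9 R1=0xb9 R2=0xe1 R3=0xe0 R4=0xf9 R5=0xe8  N=1 Z=0
-- IRQ taken; context saved, return-PC = 3 --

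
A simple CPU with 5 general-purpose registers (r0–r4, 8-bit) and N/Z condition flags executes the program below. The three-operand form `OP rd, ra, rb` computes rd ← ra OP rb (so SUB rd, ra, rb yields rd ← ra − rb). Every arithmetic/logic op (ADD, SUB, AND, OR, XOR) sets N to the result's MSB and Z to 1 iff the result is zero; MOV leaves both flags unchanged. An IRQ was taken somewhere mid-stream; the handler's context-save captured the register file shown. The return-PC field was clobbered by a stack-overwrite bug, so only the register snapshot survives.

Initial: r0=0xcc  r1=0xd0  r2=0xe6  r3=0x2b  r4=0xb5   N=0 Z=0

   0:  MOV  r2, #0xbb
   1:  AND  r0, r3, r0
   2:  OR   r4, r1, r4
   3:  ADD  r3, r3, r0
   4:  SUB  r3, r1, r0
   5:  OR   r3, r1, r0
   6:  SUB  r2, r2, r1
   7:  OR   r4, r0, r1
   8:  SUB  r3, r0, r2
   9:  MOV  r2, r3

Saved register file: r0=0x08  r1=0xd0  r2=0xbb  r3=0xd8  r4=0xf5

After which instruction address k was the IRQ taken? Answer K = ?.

after  0: r0=0xcc r1=0xd0 r2=0xbb r3=0x2b r4=0xb5  N=0 Z=0
after  1: r0=0x08 r1=0xd0 r2=0xbb r3=0x2b r4=0xb5  N=0 Z=0
after  2: r0=0x08 r1=0xd0 r2=0xbb r3=0x2b r4=0xf5  N=1 Z=0
after  3: r0=0x08 r1=0xd0 r2=0xbb r3=0x33 r4=0xf5  N=0 Z=0
after  4: r0=0x08 r1=0xd0 r2=0xbb r3=0xc8 r4=0xf5  N=1 Z=0
after  5: r0=0x08 r1=0xd0 r2=0xbb r3=0xd8 r4=0xf5  N=1 Z=0
-- IRQ taken; context saved, return-PC = 6 --

K = 5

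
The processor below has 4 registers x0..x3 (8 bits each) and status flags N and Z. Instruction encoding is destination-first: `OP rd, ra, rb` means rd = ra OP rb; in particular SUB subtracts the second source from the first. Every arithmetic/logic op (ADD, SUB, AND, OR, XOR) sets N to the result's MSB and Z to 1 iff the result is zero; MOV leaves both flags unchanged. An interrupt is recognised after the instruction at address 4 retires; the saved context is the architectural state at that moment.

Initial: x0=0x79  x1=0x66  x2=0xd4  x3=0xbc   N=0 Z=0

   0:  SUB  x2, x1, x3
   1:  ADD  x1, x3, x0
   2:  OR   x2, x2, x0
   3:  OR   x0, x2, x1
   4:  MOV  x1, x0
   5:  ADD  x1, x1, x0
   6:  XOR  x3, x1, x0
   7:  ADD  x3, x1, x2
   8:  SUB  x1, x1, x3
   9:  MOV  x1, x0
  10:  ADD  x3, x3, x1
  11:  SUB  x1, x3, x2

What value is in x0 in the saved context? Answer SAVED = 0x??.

SAVED = 0xff

after  0: x0=0x79 x1=0x66 x2=0xaa x3=0xbc  N=1 Z=0
after  1: x0=0x79 x1=0x35 x2=0xaa x3=0xbc  N=0 Z=0
after  2: x0=0x79 x1=0x35 x2=0xfb x3=0xbc  N=1 Z=0
after  3: x0=0xff x1=0x35 x2=0xfb x3=0xbc  N=1 Z=0
after  4: x0=0xff x1=0xff x2=0xfb x3=0xbc  N=1 Z=0
-- IRQ taken; context saved, return-PC = 5 --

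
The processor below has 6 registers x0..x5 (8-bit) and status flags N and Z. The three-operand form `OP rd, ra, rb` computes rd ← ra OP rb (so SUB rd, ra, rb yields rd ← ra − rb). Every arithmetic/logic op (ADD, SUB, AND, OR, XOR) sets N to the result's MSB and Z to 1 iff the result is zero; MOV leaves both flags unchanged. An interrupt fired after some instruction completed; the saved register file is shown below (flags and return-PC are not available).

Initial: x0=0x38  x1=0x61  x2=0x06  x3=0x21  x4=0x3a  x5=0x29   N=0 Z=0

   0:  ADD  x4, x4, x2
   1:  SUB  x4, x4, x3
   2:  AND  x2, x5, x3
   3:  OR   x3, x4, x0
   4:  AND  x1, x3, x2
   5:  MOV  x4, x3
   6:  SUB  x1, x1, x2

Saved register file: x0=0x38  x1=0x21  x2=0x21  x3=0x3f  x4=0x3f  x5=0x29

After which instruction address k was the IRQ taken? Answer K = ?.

K = 5

after  0: x0=0x38 x1=0x61 x2=0x06 x3=0x21 x4=0x40 x5=0x29  N=0 Z=0
after  1: x0=0x38 x1=0x61 x2=0x06 x3=0x21 x4=0x1f x5=0x29  N=0 Z=0
after  2: x0=0x38 x1=0x61 x2=0x21 x3=0x21 x4=0x1f x5=0x29  N=0 Z=0
after  3: x0=0x38 x1=0x61 x2=0x21 x3=0x3f x4=0x1f x5=0x29  N=0 Z=0
after  4: x0=0x38 x1=0x21 x2=0x21 x3=0x3f x4=0x1f x5=0x29  N=0 Z=0
after  5: x0=0x38 x1=0x21 x2=0x21 x3=0x3f x4=0x3f x5=0x29  N=0 Z=0
-- IRQ taken; context saved, return-PC = 6 --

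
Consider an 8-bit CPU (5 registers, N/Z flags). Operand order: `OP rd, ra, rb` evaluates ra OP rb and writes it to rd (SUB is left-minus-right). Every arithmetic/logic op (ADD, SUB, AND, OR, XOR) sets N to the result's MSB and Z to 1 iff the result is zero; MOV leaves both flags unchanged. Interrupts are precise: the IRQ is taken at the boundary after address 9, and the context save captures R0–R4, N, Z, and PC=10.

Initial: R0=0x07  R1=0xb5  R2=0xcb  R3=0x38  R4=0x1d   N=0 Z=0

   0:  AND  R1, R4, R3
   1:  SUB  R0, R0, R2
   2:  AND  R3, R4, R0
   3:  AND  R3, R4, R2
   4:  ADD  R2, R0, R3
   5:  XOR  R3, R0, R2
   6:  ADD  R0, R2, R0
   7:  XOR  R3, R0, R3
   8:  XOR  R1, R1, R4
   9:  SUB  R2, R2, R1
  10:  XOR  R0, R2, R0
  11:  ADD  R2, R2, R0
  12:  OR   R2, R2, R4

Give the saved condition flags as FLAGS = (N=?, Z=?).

after  0: R0=0x07 R1=0x18 R2=0xcb R3=0x38 R4=0x1d  N=0 Z=0
after  1: R0=0x3c R1=0x18 R2=0xcb R3=0x38 R4=0x1d  N=0 Z=0
after  2: R0=0x3c R1=0x18 R2=0xcb R3=0x1c R4=0x1d  N=0 Z=0
after  3: R0=0x3c R1=0x18 R2=0xcb R3=0x09 R4=0x1d  N=0 Z=0
after  4: R0=0x3c R1=0x18 R2=0x45 R3=0x09 R4=0x1d  N=0 Z=0
after  5: R0=0x3c R1=0x18 R2=0x45 R3=0x79 R4=0x1d  N=0 Z=0
after  6: R0=0x81 R1=0x18 R2=0x45 R3=0x79 R4=0x1d  N=1 Z=0
after  7: R0=0x81 R1=0x18 R2=0x45 R3=0xf8 R4=0x1d  N=1 Z=0
after  8: R0=0x81 R1=0x05 R2=0x45 R3=0xf8 R4=0x1d  N=0 Z=0
after  9: R0=0x81 R1=0x05 R2=0x40 R3=0xf8 R4=0x1d  N=0 Z=0
-- IRQ taken; context saved, return-PC = 10 --

FLAGS = (N=0, Z=0)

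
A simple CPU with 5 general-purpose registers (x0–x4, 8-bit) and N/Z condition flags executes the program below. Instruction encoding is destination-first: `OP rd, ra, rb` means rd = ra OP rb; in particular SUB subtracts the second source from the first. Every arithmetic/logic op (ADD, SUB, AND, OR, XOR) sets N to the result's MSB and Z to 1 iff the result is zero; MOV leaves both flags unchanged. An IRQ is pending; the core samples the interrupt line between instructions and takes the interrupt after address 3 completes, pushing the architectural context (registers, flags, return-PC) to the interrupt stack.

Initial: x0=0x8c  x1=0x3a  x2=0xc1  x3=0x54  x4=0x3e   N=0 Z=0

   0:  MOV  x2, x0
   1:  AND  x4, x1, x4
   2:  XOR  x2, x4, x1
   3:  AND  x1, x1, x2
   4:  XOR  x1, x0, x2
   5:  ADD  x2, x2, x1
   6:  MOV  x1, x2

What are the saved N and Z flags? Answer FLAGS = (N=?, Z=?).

FLAGS = (N=0, Z=1)

after  0: x0=0x8c x1=0x3a x2=0x8c x3=0x54 x4=0x3e  N=0 Z=0
after  1: x0=0x8c x1=0x3a x2=0x8c x3=0x54 x4=0x3a  N=0 Z=0
after  2: x0=0x8c x1=0x3a x2=0x00 x3=0x54 x4=0x3a  N=0 Z=1
after  3: x0=0x8c x1=0x00 x2=0x00 x3=0x54 x4=0x3a  N=0 Z=1
-- IRQ taken; context saved, return-PC = 4 --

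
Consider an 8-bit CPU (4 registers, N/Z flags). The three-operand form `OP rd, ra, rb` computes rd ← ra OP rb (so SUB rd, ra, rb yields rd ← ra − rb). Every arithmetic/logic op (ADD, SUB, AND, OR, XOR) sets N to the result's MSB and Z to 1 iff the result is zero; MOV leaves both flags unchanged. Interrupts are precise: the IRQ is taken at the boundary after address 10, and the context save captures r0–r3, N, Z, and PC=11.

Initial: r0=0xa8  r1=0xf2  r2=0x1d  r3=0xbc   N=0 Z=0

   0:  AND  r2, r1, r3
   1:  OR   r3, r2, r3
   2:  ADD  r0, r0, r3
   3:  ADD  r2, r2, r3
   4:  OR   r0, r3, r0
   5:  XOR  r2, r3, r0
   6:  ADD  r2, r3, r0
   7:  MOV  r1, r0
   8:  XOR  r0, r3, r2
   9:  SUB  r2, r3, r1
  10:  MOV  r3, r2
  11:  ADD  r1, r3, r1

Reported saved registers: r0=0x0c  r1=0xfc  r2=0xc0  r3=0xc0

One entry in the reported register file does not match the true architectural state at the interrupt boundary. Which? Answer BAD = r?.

BAD = r0

after  0: r0=0xa8 r1=0xf2 r2=0xb0 r3=0xbc  N=1 Z=0
after  1: r0=0xa8 r1=0xf2 r2=0xb0 r3=0xbc  N=1 Z=0
after  2: r0=0x64 r1=0xf2 r2=0xb0 r3=0xbc  N=0 Z=0
after  3: r0=0x64 r1=0xf2 r2=0x6c r3=0xbc  N=0 Z=0
after  4: r0=0xfc r1=0xf2 r2=0x6c r3=0xbc  N=1 Z=0
after  5: r0=0xfc r1=0xf2 r2=0x40 r3=0xbc  N=0 Z=0
after  6: r0=0xfc r1=0xf2 r2=0xb8 r3=0xbc  N=1 Z=0
after  7: r0=0xfc r1=0xfc r2=0xb8 r3=0xbc  N=1 Z=0
after  8: r0=0x04 r1=0xfc r2=0xb8 r3=0xbc  N=0 Z=0
after  9: r0=0x04 r1=0xfc r2=0xc0 r3=0xbc  N=1 Z=0
after 10: r0=0x04 r1=0xfc r2=0xc0 r3=0xc0  N=1 Z=0
-- IRQ taken; context saved, return-PC = 11 --
mismatch: r0: reported 0x0c vs actual 0x04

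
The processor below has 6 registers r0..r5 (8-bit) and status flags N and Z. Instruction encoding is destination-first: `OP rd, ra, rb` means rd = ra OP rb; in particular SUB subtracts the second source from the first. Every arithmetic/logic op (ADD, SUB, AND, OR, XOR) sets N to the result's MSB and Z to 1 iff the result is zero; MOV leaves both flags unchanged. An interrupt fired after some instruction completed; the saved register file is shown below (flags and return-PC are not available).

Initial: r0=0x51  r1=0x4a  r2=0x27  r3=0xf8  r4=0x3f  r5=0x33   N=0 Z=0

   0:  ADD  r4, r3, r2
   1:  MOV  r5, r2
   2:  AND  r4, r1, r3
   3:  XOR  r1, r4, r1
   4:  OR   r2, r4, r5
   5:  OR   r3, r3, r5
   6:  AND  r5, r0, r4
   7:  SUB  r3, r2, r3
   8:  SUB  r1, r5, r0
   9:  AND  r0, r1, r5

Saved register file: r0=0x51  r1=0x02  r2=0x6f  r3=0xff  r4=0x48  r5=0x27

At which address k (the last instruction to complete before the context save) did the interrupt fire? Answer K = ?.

after  0: r0=0x51 r1=0x4a r2=0x27 r3=0xf8 r4=0x1f r5=0x33  N=0 Z=0
after  1: r0=0x51 r1=0x4a r2=0x27 r3=0xf8 r4=0x1f r5=0x27  N=0 Z=0
after  2: r0=0x51 r1=0x4a r2=0x27 r3=0xf8 r4=0x48 r5=0x27  N=0 Z=0
after  3: r0=0x51 r1=0x02 r2=0x27 r3=0xf8 r4=0x48 r5=0x27  N=0 Z=0
after  4: r0=0x51 r1=0x02 r2=0x6f r3=0xf8 r4=0x48 r5=0x27  N=0 Z=0
after  5: r0=0x51 r1=0x02 r2=0x6f r3=0xff r4=0x48 r5=0x27  N=1 Z=0
-- IRQ taken; context saved, return-PC = 6 --

K = 5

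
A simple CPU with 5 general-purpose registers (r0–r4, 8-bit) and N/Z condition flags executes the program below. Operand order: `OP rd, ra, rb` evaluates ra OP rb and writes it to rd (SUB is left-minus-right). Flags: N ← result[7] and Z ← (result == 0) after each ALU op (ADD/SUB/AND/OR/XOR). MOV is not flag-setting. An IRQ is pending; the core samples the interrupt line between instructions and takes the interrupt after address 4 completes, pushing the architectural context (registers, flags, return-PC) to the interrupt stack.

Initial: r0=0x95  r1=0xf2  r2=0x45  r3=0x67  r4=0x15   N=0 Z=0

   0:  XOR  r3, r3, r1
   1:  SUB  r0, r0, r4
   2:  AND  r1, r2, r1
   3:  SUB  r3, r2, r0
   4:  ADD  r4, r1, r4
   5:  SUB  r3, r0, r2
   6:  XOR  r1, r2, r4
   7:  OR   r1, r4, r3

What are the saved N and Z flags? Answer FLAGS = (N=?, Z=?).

after  0: r0=0x95 r1=0xf2 r2=0x45 r3=0x95 r4=0x15  N=1 Z=0
after  1: r0=0x80 r1=0xf2 r2=0x45 r3=0x95 r4=0x15  N=1 Z=0
after  2: r0=0x80 r1=0x40 r2=0x45 r3=0x95 r4=0x15  N=0 Z=0
after  3: r0=0x80 r1=0x40 r2=0x45 r3=0xc5 r4=0x15  N=1 Z=0
after  4: r0=0x80 r1=0x40 r2=0x45 r3=0xc5 r4=0x55  N=0 Z=0
-- IRQ taken; context saved, return-PC = 5 --

FLAGS = (N=0, Z=0)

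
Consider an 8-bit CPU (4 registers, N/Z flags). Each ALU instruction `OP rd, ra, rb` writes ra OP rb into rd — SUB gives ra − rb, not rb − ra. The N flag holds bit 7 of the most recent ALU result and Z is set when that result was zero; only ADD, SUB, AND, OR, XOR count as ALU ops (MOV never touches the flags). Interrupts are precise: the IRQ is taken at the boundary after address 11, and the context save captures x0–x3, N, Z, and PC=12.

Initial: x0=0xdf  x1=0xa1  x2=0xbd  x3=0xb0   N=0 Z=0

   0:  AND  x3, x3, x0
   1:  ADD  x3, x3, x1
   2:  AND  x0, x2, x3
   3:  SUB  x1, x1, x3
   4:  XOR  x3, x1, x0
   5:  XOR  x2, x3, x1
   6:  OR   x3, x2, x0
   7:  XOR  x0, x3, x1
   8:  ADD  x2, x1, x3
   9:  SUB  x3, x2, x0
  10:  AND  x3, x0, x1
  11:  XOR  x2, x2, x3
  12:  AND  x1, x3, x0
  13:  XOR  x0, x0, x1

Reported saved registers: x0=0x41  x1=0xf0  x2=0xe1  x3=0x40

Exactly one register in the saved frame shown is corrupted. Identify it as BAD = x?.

after  0: x0=0xdf x1=0xa1 x2=0xbd x3=0x90  N=1 Z=0
after  1: x0=0xdf x1=0xa1 x2=0xbd x3=0x31  N=0 Z=0
after  2: x0=0x31 x1=0xa1 x2=0xbd x3=0x31  N=0 Z=0
after  3: x0=0x31 x1=0x70 x2=0xbd x3=0x31  N=0 Z=0
after  4: x0=0x31 x1=0x70 x2=0xbd x3=0x41  N=0 Z=0
after  5: x0=0x31 x1=0x70 x2=0x31 x3=0x41  N=0 Z=0
after  6: x0=0x31 x1=0x70 x2=0x31 x3=0x31  N=0 Z=0
after  7: x0=0x41 x1=0x70 x2=0x31 x3=0x31  N=0 Z=0
after  8: x0=0x41 x1=0x70 x2=0xa1 x3=0x31  N=1 Z=0
after  9: x0=0x41 x1=0x70 x2=0xa1 x3=0x60  N=0 Z=0
after 10: x0=0x41 x1=0x70 x2=0xa1 x3=0x40  N=0 Z=0
after 11: x0=0x41 x1=0x70 x2=0xe1 x3=0x40  N=1 Z=0
-- IRQ taken; context saved, return-PC = 12 --
mismatch: x1: reported 0xf0 vs actual 0x70

BAD = x1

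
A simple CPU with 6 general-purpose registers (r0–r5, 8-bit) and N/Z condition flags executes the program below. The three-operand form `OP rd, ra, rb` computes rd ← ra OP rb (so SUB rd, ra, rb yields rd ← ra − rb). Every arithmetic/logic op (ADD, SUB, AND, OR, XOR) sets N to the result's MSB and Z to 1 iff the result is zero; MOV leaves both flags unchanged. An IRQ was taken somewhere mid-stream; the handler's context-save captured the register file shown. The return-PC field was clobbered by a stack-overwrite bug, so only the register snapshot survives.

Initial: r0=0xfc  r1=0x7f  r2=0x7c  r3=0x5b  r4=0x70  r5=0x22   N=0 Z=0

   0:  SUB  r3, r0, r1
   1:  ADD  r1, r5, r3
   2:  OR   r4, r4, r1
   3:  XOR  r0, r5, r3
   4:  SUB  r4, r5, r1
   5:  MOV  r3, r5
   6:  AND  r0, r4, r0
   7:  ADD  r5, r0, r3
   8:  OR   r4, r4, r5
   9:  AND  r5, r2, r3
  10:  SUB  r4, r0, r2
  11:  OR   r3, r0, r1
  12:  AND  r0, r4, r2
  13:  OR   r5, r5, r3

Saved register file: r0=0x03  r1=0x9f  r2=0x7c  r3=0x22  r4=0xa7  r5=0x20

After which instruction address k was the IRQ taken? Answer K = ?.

after  0: r0=0xfc r1=0x7f r2=0x7c r3=0x7d r4=0x70 r5=0x22  N=0 Z=0
after  1: r0=0xfc r1=0x9f r2=0x7c r3=0x7d r4=0x70 r5=0x22  N=1 Z=0
after  2: r0=0xfc r1=0x9f r2=0x7c r3=0x7d r4=0xff r5=0x22  N=1 Z=0
after  3: r0=0x5f r1=0x9f r2=0x7c r3=0x7d r4=0xff r5=0x22  N=0 Z=0
after  4: r0=0x5f r1=0x9f r2=0x7c r3=0x7d r4=0x83 r5=0x22  N=1 Z=0
after  5: r0=0x5f r1=0x9f r2=0x7c r3=0x22 r4=0x83 r5=0x22  N=1 Z=0
after  6: r0=0x03 r1=0x9f r2=0x7c r3=0x22 r4=0x83 r5=0x22  N=0 Z=0
after  7: r0=0x03 r1=0x9f r2=0x7c r3=0x22 r4=0x83 r5=0x25  N=0 Z=0
after  8: r0=0x03 r1=0x9f r2=0x7c r3=0x22 r4=0xa7 r5=0x25  N=1 Z=0
after  9: r0=0x03 r1=0x9f r2=0x7c r3=0x22 r4=0xa7 r5=0x20  N=0 Z=0
-- IRQ taken; context saved, return-PC = 10 --

K = 9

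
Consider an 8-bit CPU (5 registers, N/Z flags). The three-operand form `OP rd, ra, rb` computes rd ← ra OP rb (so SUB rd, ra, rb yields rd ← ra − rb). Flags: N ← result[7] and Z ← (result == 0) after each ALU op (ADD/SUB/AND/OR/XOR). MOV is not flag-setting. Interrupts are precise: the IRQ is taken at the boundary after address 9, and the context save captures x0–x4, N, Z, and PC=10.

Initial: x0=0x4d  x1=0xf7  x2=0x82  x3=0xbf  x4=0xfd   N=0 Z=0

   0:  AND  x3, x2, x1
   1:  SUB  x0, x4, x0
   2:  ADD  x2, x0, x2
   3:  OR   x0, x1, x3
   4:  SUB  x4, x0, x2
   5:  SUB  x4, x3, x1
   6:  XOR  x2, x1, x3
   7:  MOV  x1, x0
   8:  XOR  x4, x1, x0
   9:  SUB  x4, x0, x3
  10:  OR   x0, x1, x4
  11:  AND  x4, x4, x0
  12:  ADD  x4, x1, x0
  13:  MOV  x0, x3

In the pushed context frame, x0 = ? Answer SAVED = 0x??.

after  0: x0=0x4d x1=0xf7 x2=0x82 x3=0x82 x4=0xfd  N=1 Z=0
after  1: x0=0xb0 x1=0xf7 x2=0x82 x3=0x82 x4=0xfd  N=1 Z=0
after  2: x0=0xb0 x1=0xf7 x2=0x32 x3=0x82 x4=0xfd  N=0 Z=0
after  3: x0=0xf7 x1=0xf7 x2=0x32 x3=0x82 x4=0xfd  N=1 Z=0
after  4: x0=0xf7 x1=0xf7 x2=0x32 x3=0x82 x4=0xc5  N=1 Z=0
after  5: x0=0xf7 x1=0xf7 x2=0x32 x3=0x82 x4=0x8b  N=1 Z=0
after  6: x0=0xf7 x1=0xf7 x2=0x75 x3=0x82 x4=0x8b  N=0 Z=0
after  7: x0=0xf7 x1=0xf7 x2=0x75 x3=0x82 x4=0x8b  N=0 Z=0
after  8: x0=0xf7 x1=0xf7 x2=0x75 x3=0x82 x4=0x00  N=0 Z=1
after  9: x0=0xf7 x1=0xf7 x2=0x75 x3=0x82 x4=0x75  N=0 Z=0
-- IRQ taken; context saved, return-PC = 10 --

SAVED = 0xf7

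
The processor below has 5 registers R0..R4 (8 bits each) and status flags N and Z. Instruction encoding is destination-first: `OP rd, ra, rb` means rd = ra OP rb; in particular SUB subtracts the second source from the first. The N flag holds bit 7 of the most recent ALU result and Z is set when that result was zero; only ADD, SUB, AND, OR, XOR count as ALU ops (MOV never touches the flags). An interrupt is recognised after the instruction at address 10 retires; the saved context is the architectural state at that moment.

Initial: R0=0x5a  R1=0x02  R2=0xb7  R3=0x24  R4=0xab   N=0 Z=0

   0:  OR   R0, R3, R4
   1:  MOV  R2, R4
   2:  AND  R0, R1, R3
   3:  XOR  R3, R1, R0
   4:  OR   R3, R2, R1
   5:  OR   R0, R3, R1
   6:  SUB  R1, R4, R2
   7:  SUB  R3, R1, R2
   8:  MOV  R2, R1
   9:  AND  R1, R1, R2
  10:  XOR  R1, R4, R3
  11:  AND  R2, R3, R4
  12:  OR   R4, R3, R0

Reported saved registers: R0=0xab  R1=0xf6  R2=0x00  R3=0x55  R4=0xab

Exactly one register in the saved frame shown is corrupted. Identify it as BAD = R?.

after  0: R0=0xaf R1=0x02 R2=0xb7 R3=0x24 R4=0xab  N=1 Z=0
after  1: R0=0xaf R1=0x02 R2=0xab R3=0x24 R4=0xab  N=1 Z=0
after  2: R0=0x00 R1=0x02 R2=0xab R3=0x24 R4=0xab  N=0 Z=1
after  3: R0=0x00 R1=0x02 R2=0xab R3=0x02 R4=0xab  N=0 Z=0
after  4: R0=0x00 R1=0x02 R2=0xab R3=0xab R4=0xab  N=1 Z=0
after  5: R0=0xab R1=0x02 R2=0xab R3=0xab R4=0xab  N=1 Z=0
after  6: R0=0xab R1=0x00 R2=0xab R3=0xab R4=0xab  N=0 Z=1
after  7: R0=0xab R1=0x00 R2=0xab R3=0x55 R4=0xab  N=0 Z=0
after  8: R0=0xab R1=0x00 R2=0x00 R3=0x55 R4=0xab  N=0 Z=0
after  9: R0=0xab R1=0x00 R2=0x00 R3=0x55 R4=0xab  N=0 Z=1
after 10: R0=0xab R1=0xfe R2=0x00 R3=0x55 R4=0xab  N=1 Z=0
-- IRQ taken; context saved, return-PC = 11 --
mismatch: R1: reported 0xf6 vs actual 0xfe

BAD = R1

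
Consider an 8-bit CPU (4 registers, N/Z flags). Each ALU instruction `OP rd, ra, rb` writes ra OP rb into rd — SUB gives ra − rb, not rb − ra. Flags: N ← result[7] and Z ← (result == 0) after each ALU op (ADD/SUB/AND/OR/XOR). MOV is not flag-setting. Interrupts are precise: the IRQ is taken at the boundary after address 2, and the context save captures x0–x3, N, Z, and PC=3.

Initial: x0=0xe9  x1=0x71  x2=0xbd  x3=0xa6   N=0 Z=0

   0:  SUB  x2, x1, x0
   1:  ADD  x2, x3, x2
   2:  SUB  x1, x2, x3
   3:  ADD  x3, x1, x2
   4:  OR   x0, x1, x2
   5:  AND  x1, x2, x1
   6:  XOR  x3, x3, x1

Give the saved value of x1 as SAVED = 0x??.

after  0: x0=0xe9 x1=0x71 x2=0x88 x3=0xa6  N=1 Z=0
after  1: x0=0xe9 x1=0x71 x2=0x2e x3=0xa6  N=0 Z=0
after  2: x0=0xe9 x1=0x88 x2=0x2e x3=0xa6  N=1 Z=0
-- IRQ taken; context saved, return-PC = 3 --

SAVED = 0x88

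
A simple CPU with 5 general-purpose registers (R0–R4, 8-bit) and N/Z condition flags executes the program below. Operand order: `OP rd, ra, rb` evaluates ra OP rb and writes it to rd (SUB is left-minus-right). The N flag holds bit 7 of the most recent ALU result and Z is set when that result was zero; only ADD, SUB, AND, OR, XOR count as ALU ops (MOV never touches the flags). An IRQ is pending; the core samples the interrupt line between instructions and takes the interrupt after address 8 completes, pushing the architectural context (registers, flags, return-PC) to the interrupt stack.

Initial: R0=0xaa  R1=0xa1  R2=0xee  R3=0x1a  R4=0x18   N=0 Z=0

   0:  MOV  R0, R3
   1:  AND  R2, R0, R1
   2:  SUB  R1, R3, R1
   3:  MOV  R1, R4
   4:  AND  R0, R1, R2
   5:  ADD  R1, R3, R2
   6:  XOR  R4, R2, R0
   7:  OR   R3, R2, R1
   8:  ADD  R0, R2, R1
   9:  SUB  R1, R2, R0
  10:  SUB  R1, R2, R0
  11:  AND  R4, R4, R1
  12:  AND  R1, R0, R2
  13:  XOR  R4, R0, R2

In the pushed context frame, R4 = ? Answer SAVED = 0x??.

SAVED = 0x00

after  0: R0=0x1a R1=0xa1 R2=0xee R3=0x1a R4=0x18  N=0 Z=0
after  1: R0=0x1a R1=0xa1 R2=0x00 R3=0x1a R4=0x18  N=0 Z=1
after  2: R0=0x1a R1=0x79 R2=0x00 R3=0x1a R4=0x18  N=0 Z=0
after  3: R0=0x1a R1=0x18 R2=0x00 R3=0x1a R4=0x18  N=0 Z=0
after  4: R0=0x00 R1=0x18 R2=0x00 R3=0x1a R4=0x18  N=0 Z=1
after  5: R0=0x00 R1=0x1a R2=0x00 R3=0x1a R4=0x18  N=0 Z=0
after  6: R0=0x00 R1=0x1a R2=0x00 R3=0x1a R4=0x00  N=0 Z=1
after  7: R0=0x00 R1=0x1a R2=0x00 R3=0x1a R4=0x00  N=0 Z=0
after  8: R0=0x1a R1=0x1a R2=0x00 R3=0x1a R4=0x00  N=0 Z=0
-- IRQ taken; context saved, return-PC = 9 --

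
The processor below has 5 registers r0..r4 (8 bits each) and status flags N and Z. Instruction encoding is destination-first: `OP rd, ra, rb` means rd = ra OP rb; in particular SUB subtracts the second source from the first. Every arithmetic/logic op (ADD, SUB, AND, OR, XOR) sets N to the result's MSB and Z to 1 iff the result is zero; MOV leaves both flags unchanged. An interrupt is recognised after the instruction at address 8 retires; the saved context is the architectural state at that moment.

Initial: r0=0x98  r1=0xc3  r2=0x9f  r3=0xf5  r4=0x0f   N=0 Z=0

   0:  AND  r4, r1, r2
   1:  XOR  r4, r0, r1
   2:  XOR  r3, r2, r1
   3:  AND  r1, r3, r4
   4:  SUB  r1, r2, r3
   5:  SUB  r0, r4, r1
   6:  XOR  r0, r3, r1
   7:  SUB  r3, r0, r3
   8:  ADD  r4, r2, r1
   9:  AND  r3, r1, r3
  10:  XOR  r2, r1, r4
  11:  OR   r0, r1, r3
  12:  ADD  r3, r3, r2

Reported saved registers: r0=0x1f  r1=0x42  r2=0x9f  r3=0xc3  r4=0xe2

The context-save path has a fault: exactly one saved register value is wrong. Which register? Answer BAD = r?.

after  0: r0=0x98 r1=0xc3 r2=0x9f r3=0xf5 r4=0x83  N=1 Z=0
after  1: r0=0x98 r1=0xc3 r2=0x9f r3=0xf5 r4=0x5b  N=0 Z=0
after  2: r0=0x98 r1=0xc3 r2=0x9f r3=0x5c r4=0x5b  N=0 Z=0
after  3: r0=0x98 r1=0x58 r2=0x9f r3=0x5c r4=0x5b  N=0 Z=0
after  4: r0=0x98 r1=0x43 r2=0x9f r3=0x5c r4=0x5b  N=0 Z=0
after  5: r0=0x18 r1=0x43 r2=0x9f r3=0x5c r4=0x5b  N=0 Z=0
after  6: r0=0x1f r1=0x43 r2=0x9f r3=0x5c r4=0x5b  N=0 Z=0
after  7: r0=0x1f r1=0x43 r2=0x9f r3=0xc3 r4=0x5b  N=1 Z=0
after  8: r0=0x1f r1=0x43 r2=0x9f r3=0xc3 r4=0xe2  N=1 Z=0
-- IRQ taken; context saved, return-PC = 9 --
mismatch: r1: reported 0x42 vs actual 0x43

BAD = r1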